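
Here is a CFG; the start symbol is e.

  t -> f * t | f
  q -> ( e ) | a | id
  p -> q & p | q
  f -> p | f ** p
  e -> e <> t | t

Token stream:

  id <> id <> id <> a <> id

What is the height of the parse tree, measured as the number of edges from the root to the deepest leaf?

9

[e [e [e [e [e [t [f [p [q id]]]]] <> [t [f [p [q id]]]]] <> [t [f [p [q id]]]]] <> [t [f [p [q a]]]]] <> [t [f [p [q id]]]]]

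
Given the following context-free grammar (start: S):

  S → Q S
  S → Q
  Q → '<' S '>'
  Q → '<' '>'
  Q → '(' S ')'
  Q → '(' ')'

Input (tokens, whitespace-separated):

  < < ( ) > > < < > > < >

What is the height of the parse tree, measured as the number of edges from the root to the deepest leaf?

6

[S [Q < [S [Q < [S [Q ( )]] >]] >] [S [Q < [S [Q < >]] >] [S [Q < >]]]]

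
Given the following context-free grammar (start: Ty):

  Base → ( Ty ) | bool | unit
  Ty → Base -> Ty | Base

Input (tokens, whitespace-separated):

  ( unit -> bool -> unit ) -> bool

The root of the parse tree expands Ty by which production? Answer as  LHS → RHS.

Ty → Base -> Ty

[Ty [Base ( [Ty [Base unit] -> [Ty [Base bool] -> [Ty [Base unit]]]] )] -> [Ty [Base bool]]]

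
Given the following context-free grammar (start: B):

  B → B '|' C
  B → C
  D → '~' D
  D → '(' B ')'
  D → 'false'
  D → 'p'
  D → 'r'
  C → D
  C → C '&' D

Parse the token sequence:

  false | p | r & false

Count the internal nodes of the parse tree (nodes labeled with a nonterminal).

[B [B [B [C [D false]]] | [C [D p]]] | [C [C [D r]] & [D false]]]

11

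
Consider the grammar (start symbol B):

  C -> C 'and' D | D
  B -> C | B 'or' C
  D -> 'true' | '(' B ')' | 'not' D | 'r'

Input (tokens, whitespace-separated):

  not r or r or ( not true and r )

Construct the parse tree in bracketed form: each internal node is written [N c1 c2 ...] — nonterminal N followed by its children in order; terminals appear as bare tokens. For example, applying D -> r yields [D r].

B
B or C
B or C or C
C or C or C
D or C or C
not D or C or C
not r or C or C
not r or D or C
not r or r or C
not r or r or D
not r or r or ( B )
not r or r or ( C )
not r or r or ( C and D )
not r or r or ( D and D )
not r or r or ( not D and D )
not r or r or ( not true and D )
not r or r or ( not true and r )

[B [B [B [C [D not [D r]]]] or [C [D r]]] or [C [D ( [B [C [C [D not [D true]]] and [D r]]] )]]]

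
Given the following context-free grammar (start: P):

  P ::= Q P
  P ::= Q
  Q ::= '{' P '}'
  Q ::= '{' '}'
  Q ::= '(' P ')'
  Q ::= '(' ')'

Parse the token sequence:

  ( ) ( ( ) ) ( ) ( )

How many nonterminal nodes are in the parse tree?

10

[P [Q ( )] [P [Q ( [P [Q ( )]] )] [P [Q ( )] [P [Q ( )]]]]]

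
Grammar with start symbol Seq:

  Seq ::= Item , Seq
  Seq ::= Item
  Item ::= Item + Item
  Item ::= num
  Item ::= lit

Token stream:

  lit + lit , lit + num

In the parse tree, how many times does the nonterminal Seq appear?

[Seq [Item [Item lit] + [Item lit]] , [Seq [Item [Item lit] + [Item num]]]]

2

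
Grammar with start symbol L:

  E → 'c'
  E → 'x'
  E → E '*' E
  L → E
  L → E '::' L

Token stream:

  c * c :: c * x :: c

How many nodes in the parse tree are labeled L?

3

[L [E [E c] * [E c]] :: [L [E [E c] * [E x]] :: [L [E c]]]]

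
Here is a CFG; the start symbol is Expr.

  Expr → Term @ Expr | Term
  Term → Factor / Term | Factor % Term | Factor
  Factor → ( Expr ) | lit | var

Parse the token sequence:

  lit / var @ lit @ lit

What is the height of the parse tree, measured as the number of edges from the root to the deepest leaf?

[Expr [Term [Factor lit] / [Term [Factor var]]] @ [Expr [Term [Factor lit]] @ [Expr [Term [Factor lit]]]]]

5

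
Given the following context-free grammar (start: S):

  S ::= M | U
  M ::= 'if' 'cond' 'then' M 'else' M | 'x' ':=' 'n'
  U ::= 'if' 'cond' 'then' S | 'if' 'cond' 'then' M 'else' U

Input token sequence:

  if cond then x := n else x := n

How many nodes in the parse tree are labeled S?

[S [M if cond then [M x := n] else [M x := n]]]

1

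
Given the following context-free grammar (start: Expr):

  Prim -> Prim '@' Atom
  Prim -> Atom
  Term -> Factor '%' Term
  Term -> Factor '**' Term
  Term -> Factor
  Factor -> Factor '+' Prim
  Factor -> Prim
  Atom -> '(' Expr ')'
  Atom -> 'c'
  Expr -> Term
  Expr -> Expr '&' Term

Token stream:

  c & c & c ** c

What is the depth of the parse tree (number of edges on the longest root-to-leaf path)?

7

[Expr [Expr [Expr [Term [Factor [Prim [Atom c]]]]] & [Term [Factor [Prim [Atom c]]]]] & [Term [Factor [Prim [Atom c]]] ** [Term [Factor [Prim [Atom c]]]]]]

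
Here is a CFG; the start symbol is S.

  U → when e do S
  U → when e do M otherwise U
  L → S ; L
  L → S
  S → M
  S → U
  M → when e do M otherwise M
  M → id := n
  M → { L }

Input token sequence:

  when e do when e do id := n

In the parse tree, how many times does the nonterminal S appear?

[S [U when e do [S [U when e do [S [M id := n]]]]]]

3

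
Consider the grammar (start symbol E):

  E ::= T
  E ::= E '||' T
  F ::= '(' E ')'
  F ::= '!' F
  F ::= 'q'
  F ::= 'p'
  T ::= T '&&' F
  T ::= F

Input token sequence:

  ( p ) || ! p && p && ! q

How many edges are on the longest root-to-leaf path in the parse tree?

7

[E [E [T [F ( [E [T [F p]]] )]]] || [T [T [T [F ! [F p]]] && [F p]] && [F ! [F q]]]]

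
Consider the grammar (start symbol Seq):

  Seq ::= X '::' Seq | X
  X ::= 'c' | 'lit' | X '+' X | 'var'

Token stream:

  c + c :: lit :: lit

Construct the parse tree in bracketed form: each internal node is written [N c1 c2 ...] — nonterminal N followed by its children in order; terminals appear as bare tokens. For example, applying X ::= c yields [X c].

[Seq [X [X c] + [X c]] :: [Seq [X lit] :: [Seq [X lit]]]]

Seq
X :: Seq
X + X :: Seq
c + X :: Seq
c + c :: Seq
c + c :: X :: Seq
c + c :: lit :: Seq
c + c :: lit :: X
c + c :: lit :: lit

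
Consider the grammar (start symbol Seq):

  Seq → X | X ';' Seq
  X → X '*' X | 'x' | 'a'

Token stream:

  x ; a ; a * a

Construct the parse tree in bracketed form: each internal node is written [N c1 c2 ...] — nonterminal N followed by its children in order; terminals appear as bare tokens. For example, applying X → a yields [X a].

Seq
X ; Seq
x ; Seq
x ; X ; Seq
x ; a ; Seq
x ; a ; X
x ; a ; X * X
x ; a ; a * X
x ; a ; a * a

[Seq [X x] ; [Seq [X a] ; [Seq [X [X a] * [X a]]]]]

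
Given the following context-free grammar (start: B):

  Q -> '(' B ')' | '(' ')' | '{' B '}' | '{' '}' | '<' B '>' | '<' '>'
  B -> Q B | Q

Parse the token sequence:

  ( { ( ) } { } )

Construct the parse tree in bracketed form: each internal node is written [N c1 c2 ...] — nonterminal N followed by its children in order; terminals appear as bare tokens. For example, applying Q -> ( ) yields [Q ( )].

[B [Q ( [B [Q { [B [Q ( )]] }] [B [Q { }]]] )]]

B
Q
( B )
( Q B )
( { B } B )
( { Q } B )
( { ( ) } B )
( { ( ) } Q )
( { ( ) } { } )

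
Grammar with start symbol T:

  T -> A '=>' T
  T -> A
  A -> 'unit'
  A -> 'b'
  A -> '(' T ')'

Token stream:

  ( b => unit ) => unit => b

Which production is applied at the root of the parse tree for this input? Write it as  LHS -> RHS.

[T [A ( [T [A b] => [T [A unit]]] )] => [T [A unit] => [T [A b]]]]

T -> A '=>' T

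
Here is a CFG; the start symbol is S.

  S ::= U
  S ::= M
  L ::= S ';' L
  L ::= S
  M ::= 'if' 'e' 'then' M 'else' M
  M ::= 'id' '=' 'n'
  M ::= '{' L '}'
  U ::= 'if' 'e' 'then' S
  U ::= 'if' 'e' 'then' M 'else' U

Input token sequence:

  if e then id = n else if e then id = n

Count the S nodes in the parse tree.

[S [U if e then [M id = n] else [U if e then [S [M id = n]]]]]

2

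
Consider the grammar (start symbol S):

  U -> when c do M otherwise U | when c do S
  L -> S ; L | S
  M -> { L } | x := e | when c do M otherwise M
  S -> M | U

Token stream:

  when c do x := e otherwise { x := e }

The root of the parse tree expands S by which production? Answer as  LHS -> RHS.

[S [M when c do [M x := e] otherwise [M { [L [S [M x := e]]] }]]]

S -> M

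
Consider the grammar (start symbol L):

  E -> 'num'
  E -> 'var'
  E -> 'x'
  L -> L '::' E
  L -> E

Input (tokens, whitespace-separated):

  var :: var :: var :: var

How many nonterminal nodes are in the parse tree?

[L [L [L [L [E var]] :: [E var]] :: [E var]] :: [E var]]

8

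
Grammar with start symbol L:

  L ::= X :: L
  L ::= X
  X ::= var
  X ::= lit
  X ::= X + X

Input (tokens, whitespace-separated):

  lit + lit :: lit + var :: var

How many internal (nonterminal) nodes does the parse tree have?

[L [X [X lit] + [X lit]] :: [L [X [X lit] + [X var]] :: [L [X var]]]]

10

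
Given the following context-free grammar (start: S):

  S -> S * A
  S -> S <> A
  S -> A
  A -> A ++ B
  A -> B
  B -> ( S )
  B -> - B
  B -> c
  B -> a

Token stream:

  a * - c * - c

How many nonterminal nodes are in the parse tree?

11

[S [S [S [A [B a]]] * [A [B - [B c]]]] * [A [B - [B c]]]]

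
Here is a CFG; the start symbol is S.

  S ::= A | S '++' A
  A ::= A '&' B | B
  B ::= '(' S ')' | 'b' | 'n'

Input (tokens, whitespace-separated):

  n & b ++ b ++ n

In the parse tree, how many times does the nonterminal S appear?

[S [S [S [A [A [B n]] & [B b]]] ++ [A [B b]]] ++ [A [B n]]]

3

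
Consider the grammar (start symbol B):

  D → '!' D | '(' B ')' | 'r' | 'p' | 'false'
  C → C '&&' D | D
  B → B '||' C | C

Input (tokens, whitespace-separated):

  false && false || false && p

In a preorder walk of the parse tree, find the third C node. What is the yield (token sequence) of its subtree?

false && p

[B [B [C [C [D false]] && [D false]]] || [C [C [D false]] && [D p]]]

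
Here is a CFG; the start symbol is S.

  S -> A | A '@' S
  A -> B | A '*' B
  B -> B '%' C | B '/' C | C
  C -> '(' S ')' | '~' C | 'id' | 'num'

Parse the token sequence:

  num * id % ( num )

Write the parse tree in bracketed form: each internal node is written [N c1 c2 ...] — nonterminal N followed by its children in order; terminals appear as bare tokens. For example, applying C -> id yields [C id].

[S [A [A [B [C num]]] * [B [B [C id]] % [C ( [S [A [B [C num]]]] )]]]]

S
A
A * B
B * B
C * B
num * B
num * B % C
num * C % C
num * id % C
num * id % ( S )
num * id % ( A )
num * id % ( B )
num * id % ( C )
num * id % ( num )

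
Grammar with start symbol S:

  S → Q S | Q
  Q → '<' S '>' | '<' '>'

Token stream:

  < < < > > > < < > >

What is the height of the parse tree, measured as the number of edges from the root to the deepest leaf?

6

[S [Q < [S [Q < [S [Q < >]] >]] >] [S [Q < [S [Q < >]] >]]]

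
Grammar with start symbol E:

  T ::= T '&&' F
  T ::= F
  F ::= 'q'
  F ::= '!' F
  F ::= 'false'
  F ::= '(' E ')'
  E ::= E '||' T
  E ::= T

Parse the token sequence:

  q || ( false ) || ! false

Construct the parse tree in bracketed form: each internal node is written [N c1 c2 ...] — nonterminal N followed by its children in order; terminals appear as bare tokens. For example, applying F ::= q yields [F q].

E
E || T
E || T || T
T || T || T
F || T || T
q || T || T
q || F || T
q || ( E ) || T
q || ( T ) || T
q || ( F ) || T
q || ( false ) || T
q || ( false ) || F
q || ( false ) || ! F
q || ( false ) || ! false

[E [E [E [T [F q]]] || [T [F ( [E [T [F false]]] )]]] || [T [F ! [F false]]]]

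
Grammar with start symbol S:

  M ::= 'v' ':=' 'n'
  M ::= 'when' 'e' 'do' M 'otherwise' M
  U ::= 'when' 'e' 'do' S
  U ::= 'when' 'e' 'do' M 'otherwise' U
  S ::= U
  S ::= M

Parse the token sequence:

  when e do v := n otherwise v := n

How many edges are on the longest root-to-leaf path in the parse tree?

3

[S [M when e do [M v := n] otherwise [M v := n]]]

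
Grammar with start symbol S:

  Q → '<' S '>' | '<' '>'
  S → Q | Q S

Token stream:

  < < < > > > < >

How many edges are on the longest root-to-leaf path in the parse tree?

[S [Q < [S [Q < [S [Q < >]] >]] >] [S [Q < >]]]

6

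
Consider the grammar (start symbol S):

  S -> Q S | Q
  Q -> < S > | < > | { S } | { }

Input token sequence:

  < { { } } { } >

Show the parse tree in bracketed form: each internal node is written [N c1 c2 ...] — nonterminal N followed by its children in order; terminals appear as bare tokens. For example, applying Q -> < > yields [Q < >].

S
Q
< S >
< Q S >
< { S } S >
< { Q } S >
< { { } } S >
< { { } } Q >
< { { } } { } >

[S [Q < [S [Q { [S [Q { }]] }] [S [Q { }]]] >]]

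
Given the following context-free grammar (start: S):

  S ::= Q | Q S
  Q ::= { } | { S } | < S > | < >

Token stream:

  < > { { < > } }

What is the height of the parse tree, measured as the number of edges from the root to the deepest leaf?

[S [Q < >] [S [Q { [S [Q { [S [Q < >]] }]] }]]]

7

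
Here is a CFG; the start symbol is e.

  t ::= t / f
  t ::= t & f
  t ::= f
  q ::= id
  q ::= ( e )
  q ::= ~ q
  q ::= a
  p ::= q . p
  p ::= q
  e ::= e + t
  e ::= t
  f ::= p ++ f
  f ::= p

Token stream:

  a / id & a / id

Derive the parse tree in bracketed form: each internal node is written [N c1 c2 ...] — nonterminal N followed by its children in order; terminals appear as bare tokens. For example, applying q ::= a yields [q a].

[e [t [t [t [t [f [p [q a]]]] / [f [p [q id]]]] & [f [p [q a]]]] / [f [p [q id]]]]]

e
t
t / f
t & f / f
t / f & f / f
f / f & f / f
p / f & f / f
q / f & f / f
a / f & f / f
a / p & f / f
a / q & f / f
a / id & f / f
a / id & p / f
a / id & q / f
a / id & a / f
a / id & a / p
a / id & a / q
a / id & a / id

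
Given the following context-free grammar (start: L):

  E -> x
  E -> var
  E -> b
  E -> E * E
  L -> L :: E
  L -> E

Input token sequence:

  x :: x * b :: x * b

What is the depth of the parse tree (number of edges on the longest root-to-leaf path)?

[L [L [L [E x]] :: [E [E x] * [E b]]] :: [E [E x] * [E b]]]

4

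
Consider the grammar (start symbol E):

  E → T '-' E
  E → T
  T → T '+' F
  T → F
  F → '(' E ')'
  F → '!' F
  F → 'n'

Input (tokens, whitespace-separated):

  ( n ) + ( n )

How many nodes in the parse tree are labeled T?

4

[E [T [T [F ( [E [T [F n]]] )]] + [F ( [E [T [F n]]] )]]]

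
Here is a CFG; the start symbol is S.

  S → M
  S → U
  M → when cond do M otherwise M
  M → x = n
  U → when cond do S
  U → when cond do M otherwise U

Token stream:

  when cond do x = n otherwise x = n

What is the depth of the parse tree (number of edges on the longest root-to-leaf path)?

[S [M when cond do [M x = n] otherwise [M x = n]]]

3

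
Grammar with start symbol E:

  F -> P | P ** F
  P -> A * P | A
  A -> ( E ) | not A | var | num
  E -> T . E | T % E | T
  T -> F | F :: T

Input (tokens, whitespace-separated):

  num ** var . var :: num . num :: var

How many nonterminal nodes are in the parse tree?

[E [T [F [P [A num]] ** [F [P [A var]]]]] . [E [T [F [P [A var]]] :: [T [F [P [A num]]]]] . [E [T [F [P [A num]]] :: [T [F [P [A var]]]]]]]]

26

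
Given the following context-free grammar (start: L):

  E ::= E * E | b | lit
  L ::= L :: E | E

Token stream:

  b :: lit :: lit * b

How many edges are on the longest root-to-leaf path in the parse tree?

4

[L [L [L [E b]] :: [E lit]] :: [E [E lit] * [E b]]]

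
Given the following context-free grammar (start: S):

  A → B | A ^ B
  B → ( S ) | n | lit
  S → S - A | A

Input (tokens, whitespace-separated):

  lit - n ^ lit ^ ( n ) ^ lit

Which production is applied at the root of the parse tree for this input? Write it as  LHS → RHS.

S → S - A

[S [S [A [B lit]]] - [A [A [A [A [B n]] ^ [B lit]] ^ [B ( [S [A [B n]]] )]] ^ [B lit]]]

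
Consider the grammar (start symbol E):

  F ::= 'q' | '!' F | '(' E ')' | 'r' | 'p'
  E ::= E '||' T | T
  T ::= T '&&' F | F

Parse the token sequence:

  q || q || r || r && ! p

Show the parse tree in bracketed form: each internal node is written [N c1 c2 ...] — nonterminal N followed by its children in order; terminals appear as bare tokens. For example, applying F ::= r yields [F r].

E
E || T
E || T || T
E || T || T || T
T || T || T || T
F || T || T || T
q || T || T || T
q || F || T || T
q || q || T || T
q || q || F || T
q || q || r || T
q || q || r || T && F
q || q || r || F && F
q || q || r || r && F
q || q || r || r && ! F
q || q || r || r && ! p

[E [E [E [E [T [F q]]] || [T [F q]]] || [T [F r]]] || [T [T [F r]] && [F ! [F p]]]]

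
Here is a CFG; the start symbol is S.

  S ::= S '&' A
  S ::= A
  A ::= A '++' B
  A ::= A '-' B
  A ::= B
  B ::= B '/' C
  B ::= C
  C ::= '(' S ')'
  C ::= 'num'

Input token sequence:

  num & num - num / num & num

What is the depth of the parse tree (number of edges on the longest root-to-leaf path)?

[S [S [S [A [B [C num]]]] & [A [A [B [C num]]] - [B [B [C num]] / [C num]]]] & [A [B [C num]]]]

6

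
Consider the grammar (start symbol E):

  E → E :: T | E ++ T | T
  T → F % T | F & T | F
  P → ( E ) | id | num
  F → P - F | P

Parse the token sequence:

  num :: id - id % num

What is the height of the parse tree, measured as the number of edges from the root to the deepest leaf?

[E [E [T [F [P num]]]] :: [T [F [P id] - [F [P id]]] % [T [F [P num]]]]]

5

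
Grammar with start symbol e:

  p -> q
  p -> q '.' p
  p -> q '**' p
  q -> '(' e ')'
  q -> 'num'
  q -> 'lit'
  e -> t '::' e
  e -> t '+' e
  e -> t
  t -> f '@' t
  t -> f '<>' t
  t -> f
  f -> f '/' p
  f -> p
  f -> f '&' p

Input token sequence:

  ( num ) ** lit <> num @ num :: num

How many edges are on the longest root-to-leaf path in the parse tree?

[e [t [f [p [q ( [e [t [f [p [q num]]]]] )] ** [p [q lit]]]] <> [t [f [p [q num]]] @ [t [f [p [q num]]]]]] :: [e [t [f [p [q num]]]]]]

10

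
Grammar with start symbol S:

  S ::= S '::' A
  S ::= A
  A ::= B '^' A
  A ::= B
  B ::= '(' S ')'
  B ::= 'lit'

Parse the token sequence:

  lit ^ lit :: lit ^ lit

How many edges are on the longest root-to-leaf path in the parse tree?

[S [S [A [B lit] ^ [A [B lit]]]] :: [A [B lit] ^ [A [B lit]]]]

5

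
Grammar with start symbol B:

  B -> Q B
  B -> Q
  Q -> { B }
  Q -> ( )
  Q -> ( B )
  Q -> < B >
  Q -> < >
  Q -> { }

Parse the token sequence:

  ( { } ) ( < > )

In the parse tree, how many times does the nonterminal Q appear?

4

[B [Q ( [B [Q { }]] )] [B [Q ( [B [Q < >]] )]]]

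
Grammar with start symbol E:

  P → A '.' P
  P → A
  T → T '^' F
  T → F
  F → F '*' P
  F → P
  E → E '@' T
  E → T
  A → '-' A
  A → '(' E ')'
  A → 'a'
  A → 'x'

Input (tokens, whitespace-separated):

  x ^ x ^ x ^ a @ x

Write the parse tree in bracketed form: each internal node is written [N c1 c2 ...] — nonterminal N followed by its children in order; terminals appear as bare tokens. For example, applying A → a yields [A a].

[E [E [T [T [T [T [F [P [A x]]]] ^ [F [P [A x]]]] ^ [F [P [A x]]]] ^ [F [P [A a]]]]] @ [T [F [P [A x]]]]]

E
E @ T
T @ T
T ^ F @ T
T ^ F ^ F @ T
T ^ F ^ F ^ F @ T
F ^ F ^ F ^ F @ T
P ^ F ^ F ^ F @ T
A ^ F ^ F ^ F @ T
x ^ F ^ F ^ F @ T
x ^ P ^ F ^ F @ T
x ^ A ^ F ^ F @ T
x ^ x ^ F ^ F @ T
x ^ x ^ P ^ F @ T
x ^ x ^ A ^ F @ T
x ^ x ^ x ^ F @ T
x ^ x ^ x ^ P @ T
x ^ x ^ x ^ A @ T
x ^ x ^ x ^ a @ T
x ^ x ^ x ^ a @ F
x ^ x ^ x ^ a @ P
x ^ x ^ x ^ a @ A
x ^ x ^ x ^ a @ x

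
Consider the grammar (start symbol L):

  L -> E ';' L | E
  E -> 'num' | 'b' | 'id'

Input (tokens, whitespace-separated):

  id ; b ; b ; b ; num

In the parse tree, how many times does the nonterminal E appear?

[L [E id] ; [L [E b] ; [L [E b] ; [L [E b] ; [L [E num]]]]]]

5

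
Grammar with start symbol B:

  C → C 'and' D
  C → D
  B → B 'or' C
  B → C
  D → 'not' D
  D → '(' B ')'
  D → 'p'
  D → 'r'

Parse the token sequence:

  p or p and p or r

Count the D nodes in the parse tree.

4

[B [B [B [C [D p]]] or [C [C [D p]] and [D p]]] or [C [D r]]]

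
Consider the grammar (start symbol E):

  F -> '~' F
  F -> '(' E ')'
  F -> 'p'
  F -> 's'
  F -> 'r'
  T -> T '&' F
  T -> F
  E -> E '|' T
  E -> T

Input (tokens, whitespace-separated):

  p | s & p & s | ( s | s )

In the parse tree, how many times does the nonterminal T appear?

7

[E [E [E [T [F p]]] | [T [T [T [F s]] & [F p]] & [F s]]] | [T [F ( [E [E [T [F s]]] | [T [F s]]] )]]]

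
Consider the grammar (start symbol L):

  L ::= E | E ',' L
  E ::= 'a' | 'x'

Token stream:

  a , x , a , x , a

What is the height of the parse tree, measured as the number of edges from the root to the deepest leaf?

6

[L [E a] , [L [E x] , [L [E a] , [L [E x] , [L [E a]]]]]]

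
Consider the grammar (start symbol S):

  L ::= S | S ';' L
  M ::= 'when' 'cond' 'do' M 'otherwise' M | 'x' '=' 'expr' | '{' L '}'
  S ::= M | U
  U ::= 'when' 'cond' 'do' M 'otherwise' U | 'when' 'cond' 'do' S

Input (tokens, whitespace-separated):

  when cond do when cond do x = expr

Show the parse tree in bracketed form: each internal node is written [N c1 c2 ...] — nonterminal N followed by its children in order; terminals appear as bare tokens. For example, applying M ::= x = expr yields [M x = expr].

[S [U when cond do [S [U when cond do [S [M x = expr]]]]]]

S
U
when cond do S
when cond do U
when cond do when cond do S
when cond do when cond do M
when cond do when cond do x = expr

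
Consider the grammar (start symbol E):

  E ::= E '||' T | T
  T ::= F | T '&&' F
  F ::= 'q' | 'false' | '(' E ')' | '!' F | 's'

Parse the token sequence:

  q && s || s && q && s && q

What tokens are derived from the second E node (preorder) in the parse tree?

q && s

[E [E [T [T [F q]] && [F s]]] || [T [T [T [T [F s]] && [F q]] && [F s]] && [F q]]]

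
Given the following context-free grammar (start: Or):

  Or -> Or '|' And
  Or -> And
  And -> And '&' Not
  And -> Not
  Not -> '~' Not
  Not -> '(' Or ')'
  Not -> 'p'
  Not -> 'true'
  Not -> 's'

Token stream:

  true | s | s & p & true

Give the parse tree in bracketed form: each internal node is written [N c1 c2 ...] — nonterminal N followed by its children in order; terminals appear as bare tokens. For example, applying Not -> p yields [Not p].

[Or [Or [Or [And [Not true]]] | [And [Not s]]] | [And [And [And [Not s]] & [Not p]] & [Not true]]]

Or
Or | And
Or | And | And
And | And | And
Not | And | And
true | And | And
true | Not | And
true | s | And
true | s | And & Not
true | s | And & Not & Not
true | s | Not & Not & Not
true | s | s & Not & Not
true | s | s & p & Not
true | s | s & p & true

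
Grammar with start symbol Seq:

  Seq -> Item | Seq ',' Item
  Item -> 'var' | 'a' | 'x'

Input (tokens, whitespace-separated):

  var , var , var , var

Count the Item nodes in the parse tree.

4

[Seq [Seq [Seq [Seq [Item var]] , [Item var]] , [Item var]] , [Item var]]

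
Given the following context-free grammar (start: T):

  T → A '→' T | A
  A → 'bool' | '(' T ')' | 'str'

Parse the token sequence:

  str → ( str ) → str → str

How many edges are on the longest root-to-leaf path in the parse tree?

5

[T [A str] → [T [A ( [T [A str]] )] → [T [A str] → [T [A str]]]]]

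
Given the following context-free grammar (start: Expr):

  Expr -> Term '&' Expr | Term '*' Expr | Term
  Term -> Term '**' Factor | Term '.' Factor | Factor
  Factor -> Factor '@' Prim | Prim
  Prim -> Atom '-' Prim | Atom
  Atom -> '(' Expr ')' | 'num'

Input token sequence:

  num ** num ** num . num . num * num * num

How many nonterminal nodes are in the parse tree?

31

[Expr [Term [Term [Term [Term [Term [Factor [Prim [Atom num]]]] ** [Factor [Prim [Atom num]]]] ** [Factor [Prim [Atom num]]]] . [Factor [Prim [Atom num]]]] . [Factor [Prim [Atom num]]]] * [Expr [Term [Factor [Prim [Atom num]]]] * [Expr [Term [Factor [Prim [Atom num]]]]]]]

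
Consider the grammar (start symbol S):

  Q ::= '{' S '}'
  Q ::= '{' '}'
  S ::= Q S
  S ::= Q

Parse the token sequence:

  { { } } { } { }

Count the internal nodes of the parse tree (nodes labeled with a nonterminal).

[S [Q { [S [Q { }]] }] [S [Q { }] [S [Q { }]]]]

8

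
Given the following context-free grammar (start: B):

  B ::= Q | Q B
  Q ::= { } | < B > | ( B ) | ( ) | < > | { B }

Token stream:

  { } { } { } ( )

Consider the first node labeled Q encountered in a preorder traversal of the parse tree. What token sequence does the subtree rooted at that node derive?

{ }

[B [Q { }] [B [Q { }] [B [Q { }] [B [Q ( )]]]]]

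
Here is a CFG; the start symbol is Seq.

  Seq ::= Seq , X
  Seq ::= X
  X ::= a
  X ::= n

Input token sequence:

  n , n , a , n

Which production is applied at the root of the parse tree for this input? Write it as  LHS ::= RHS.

[Seq [Seq [Seq [Seq [X n]] , [X n]] , [X a]] , [X n]]

Seq ::= Seq , X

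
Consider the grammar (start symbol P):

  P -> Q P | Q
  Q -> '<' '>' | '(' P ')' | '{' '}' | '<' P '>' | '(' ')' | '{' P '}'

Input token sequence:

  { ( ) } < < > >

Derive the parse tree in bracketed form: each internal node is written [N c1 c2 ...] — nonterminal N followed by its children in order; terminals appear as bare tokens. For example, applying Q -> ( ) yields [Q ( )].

P
Q P
{ P } P
{ Q } P
{ ( ) } P
{ ( ) } Q
{ ( ) } < P >
{ ( ) } < Q >
{ ( ) } < < > >

[P [Q { [P [Q ( )]] }] [P [Q < [P [Q < >]] >]]]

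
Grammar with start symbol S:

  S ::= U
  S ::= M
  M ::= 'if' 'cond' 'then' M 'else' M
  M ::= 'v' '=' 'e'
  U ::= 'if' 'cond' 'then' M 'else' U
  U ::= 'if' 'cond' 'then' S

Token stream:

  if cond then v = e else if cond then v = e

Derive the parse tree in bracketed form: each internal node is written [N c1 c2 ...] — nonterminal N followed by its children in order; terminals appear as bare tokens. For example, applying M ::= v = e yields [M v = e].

S
U
if cond then M else U
if cond then v = e else U
if cond then v = e else if cond then S
if cond then v = e else if cond then M
if cond then v = e else if cond then v = e

[S [U if cond then [M v = e] else [U if cond then [S [M v = e]]]]]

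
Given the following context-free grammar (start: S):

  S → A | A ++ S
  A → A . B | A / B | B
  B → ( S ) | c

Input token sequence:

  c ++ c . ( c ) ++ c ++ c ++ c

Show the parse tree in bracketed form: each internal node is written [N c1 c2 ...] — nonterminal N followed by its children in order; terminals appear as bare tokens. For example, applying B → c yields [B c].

S
A ++ S
B ++ S
c ++ S
c ++ A ++ S
c ++ A . B ++ S
c ++ B . B ++ S
c ++ c . B ++ S
c ++ c . ( S ) ++ S
c ++ c . ( A ) ++ S
c ++ c . ( B ) ++ S
c ++ c . ( c ) ++ S
c ++ c . ( c ) ++ A ++ S
c ++ c . ( c ) ++ B ++ S
c ++ c . ( c ) ++ c ++ S
c ++ c . ( c ) ++ c ++ A ++ S
c ++ c . ( c ) ++ c ++ B ++ S
c ++ c . ( c ) ++ c ++ c ++ S
c ++ c . ( c ) ++ c ++ c ++ A
c ++ c . ( c ) ++ c ++ c ++ B
c ++ c . ( c ) ++ c ++ c ++ c

[S [A [B c]] ++ [S [A [A [B c]] . [B ( [S [A [B c]]] )]] ++ [S [A [B c]] ++ [S [A [B c]] ++ [S [A [B c]]]]]]]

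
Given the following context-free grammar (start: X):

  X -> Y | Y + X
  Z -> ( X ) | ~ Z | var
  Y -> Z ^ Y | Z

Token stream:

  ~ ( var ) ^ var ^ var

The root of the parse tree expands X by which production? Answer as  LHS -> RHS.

X -> Y

[X [Y [Z ~ [Z ( [X [Y [Z var]]] )]] ^ [Y [Z var] ^ [Y [Z var]]]]]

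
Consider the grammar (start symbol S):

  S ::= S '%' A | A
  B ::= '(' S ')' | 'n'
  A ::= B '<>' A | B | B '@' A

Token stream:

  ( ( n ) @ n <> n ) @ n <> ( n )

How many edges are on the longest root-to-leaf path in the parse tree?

[S [A [B ( [S [A [B ( [S [A [B n]]] )] @ [A [B n] <> [A [B n]]]]] )] @ [A [B n] <> [A [B ( [S [A [B n]]] )]]]]]

9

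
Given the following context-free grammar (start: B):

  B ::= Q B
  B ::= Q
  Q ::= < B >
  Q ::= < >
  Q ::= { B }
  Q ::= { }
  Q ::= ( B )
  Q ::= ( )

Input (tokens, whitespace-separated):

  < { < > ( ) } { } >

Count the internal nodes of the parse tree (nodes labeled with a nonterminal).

10

[B [Q < [B [Q { [B [Q < >] [B [Q ( )]]] }] [B [Q { }]]] >]]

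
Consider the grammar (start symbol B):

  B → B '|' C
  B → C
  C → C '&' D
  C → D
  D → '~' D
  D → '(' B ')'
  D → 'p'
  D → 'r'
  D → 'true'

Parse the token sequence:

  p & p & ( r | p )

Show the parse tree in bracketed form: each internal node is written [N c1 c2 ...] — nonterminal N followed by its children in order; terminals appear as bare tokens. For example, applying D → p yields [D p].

[B [C [C [C [D p]] & [D p]] & [D ( [B [B [C [D r]]] | [C [D p]]] )]]]

B
C
C & D
C & D & D
D & D & D
p & D & D
p & p & D
p & p & ( B )
p & p & ( B | C )
p & p & ( C | C )
p & p & ( D | C )
p & p & ( r | C )
p & p & ( r | D )
p & p & ( r | p )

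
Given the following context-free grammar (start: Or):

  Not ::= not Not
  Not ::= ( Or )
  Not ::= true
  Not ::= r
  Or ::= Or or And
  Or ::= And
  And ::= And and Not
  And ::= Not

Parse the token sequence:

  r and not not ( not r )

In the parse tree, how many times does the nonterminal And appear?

3

[Or [And [And [Not r]] and [Not not [Not not [Not ( [Or [And [Not not [Not r]]]] )]]]]]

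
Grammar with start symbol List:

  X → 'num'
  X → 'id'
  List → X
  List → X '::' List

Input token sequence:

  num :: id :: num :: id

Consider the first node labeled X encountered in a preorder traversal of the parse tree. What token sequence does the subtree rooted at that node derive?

num

[List [X num] :: [List [X id] :: [List [X num] :: [List [X id]]]]]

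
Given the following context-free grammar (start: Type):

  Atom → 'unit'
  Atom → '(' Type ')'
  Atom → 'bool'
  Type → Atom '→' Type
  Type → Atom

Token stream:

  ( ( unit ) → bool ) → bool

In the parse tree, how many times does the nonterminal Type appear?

[Type [Atom ( [Type [Atom ( [Type [Atom unit]] )] → [Type [Atom bool]]] )] → [Type [Atom bool]]]

5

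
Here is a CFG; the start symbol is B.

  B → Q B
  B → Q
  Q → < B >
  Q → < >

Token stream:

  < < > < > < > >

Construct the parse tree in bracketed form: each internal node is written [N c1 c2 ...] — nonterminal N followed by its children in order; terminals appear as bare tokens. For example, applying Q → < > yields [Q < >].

B
Q
< B >
< Q B >
< < > B >
< < > Q B >
< < > < > B >
< < > < > Q >
< < > < > < > >

[B [Q < [B [Q < >] [B [Q < >] [B [Q < >]]]] >]]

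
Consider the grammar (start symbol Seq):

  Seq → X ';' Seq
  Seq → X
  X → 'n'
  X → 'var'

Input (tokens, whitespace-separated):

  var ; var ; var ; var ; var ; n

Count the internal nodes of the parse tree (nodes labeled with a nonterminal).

[Seq [X var] ; [Seq [X var] ; [Seq [X var] ; [Seq [X var] ; [Seq [X var] ; [Seq [X n]]]]]]]

12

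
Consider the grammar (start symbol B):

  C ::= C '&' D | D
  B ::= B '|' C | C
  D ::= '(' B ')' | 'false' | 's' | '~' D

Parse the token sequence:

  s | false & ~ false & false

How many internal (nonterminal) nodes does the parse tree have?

11

[B [B [C [D s]]] | [C [C [C [D false]] & [D ~ [D false]]] & [D false]]]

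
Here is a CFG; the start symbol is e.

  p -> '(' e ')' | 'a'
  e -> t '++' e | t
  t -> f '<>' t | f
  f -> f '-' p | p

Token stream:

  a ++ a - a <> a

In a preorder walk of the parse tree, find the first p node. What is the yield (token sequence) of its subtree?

[e [t [f [p a]]] ++ [e [t [f [f [p a]] - [p a]] <> [t [f [p a]]]]]]

a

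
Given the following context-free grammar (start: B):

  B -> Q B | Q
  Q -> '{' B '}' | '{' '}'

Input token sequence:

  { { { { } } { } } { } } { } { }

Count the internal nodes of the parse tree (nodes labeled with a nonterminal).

[B [Q { [B [Q { [B [Q { [B [Q { }]] }] [B [Q { }]]] }] [B [Q { }]]] }] [B [Q { }] [B [Q { }]]]]

16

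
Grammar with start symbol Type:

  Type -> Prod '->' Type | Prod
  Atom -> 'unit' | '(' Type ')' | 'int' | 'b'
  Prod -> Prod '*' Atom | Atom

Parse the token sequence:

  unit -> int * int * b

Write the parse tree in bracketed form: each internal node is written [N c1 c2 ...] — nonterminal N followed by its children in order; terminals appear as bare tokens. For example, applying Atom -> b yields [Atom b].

Type
Prod -> Type
Atom -> Type
unit -> Type
unit -> Prod
unit -> Prod * Atom
unit -> Prod * Atom * Atom
unit -> Atom * Atom * Atom
unit -> int * Atom * Atom
unit -> int * int * Atom
unit -> int * int * b

[Type [Prod [Atom unit]] -> [Type [Prod [Prod [Prod [Atom int]] * [Atom int]] * [Atom b]]]]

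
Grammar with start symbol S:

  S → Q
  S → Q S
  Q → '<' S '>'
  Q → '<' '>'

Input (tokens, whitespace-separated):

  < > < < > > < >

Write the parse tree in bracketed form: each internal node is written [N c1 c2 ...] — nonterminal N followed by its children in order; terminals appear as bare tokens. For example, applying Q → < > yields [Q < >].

[S [Q < >] [S [Q < [S [Q < >]] >] [S [Q < >]]]]

S
Q S
< > S
< > Q S
< > < S > S
< > < Q > S
< > < < > > S
< > < < > > Q
< > < < > > < >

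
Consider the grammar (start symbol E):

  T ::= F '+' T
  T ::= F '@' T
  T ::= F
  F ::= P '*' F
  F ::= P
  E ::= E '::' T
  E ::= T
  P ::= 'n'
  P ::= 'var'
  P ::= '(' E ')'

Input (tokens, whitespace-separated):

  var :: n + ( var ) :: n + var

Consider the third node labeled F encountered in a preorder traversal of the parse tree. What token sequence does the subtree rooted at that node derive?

[E [E [E [T [F [P var]]]] :: [T [F [P n]] + [T [F [P ( [E [T [F [P var]]]] )]]]]] :: [T [F [P n]] + [T [F [P var]]]]]

( var )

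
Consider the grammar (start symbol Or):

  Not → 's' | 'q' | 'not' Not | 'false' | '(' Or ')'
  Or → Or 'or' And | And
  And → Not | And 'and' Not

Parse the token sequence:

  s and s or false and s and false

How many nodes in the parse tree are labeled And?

[Or [Or [And [And [Not s]] and [Not s]]] or [And [And [And [Not false]] and [Not s]] and [Not false]]]

5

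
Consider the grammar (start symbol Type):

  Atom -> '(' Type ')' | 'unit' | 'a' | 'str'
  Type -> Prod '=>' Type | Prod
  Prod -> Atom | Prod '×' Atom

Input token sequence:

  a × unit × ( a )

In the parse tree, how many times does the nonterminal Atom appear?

4

[Type [Prod [Prod [Prod [Atom a]] × [Atom unit]] × [Atom ( [Type [Prod [Atom a]]] )]]]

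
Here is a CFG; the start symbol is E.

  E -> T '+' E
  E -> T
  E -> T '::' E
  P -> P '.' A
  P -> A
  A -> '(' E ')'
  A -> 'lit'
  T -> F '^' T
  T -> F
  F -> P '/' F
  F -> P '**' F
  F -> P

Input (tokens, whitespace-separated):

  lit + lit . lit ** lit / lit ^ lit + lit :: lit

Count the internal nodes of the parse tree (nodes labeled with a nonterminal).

32

[E [T [F [P [A lit]]]] + [E [T [F [P [P [A lit]] . [A lit]] ** [F [P [A lit]] / [F [P [A lit]]]]] ^ [T [F [P [A lit]]]]] + [E [T [F [P [A lit]]]] :: [E [T [F [P [A lit]]]]]]]]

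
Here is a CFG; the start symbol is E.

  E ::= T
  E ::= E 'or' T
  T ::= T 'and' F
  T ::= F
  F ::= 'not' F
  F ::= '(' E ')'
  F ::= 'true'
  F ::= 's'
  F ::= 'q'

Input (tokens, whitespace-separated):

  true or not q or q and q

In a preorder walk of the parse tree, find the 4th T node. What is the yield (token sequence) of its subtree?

[E [E [E [T [F true]]] or [T [F not [F q]]]] or [T [T [F q]] and [F q]]]

q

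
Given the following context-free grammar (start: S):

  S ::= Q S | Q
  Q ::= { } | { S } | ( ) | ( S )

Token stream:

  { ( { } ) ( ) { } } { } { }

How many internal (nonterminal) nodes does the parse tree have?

14

[S [Q { [S [Q ( [S [Q { }]] )] [S [Q ( )] [S [Q { }]]]] }] [S [Q { }] [S [Q { }]]]]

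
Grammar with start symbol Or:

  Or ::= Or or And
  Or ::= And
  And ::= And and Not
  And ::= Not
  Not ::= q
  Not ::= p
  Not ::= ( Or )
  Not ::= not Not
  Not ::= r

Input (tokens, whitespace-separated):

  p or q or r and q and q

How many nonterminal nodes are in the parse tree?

[Or [Or [Or [And [Not p]]] or [And [Not q]]] or [And [And [And [Not r]] and [Not q]] and [Not q]]]

13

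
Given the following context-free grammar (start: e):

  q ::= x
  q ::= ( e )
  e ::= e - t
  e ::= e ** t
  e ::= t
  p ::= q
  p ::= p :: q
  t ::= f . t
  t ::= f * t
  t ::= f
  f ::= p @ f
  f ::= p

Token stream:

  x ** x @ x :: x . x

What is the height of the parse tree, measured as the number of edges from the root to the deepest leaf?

[e [e [t [f [p [q x]]]]] ** [t [f [p [q x]] @ [f [p [p [q x]] :: [q x]]]] . [t [f [p [q x]]]]]]

7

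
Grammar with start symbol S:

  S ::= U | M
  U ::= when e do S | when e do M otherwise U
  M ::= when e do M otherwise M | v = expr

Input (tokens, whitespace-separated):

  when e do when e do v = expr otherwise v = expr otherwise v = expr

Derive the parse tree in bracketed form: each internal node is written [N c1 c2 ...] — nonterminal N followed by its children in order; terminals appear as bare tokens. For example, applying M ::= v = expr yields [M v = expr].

[S [M when e do [M when e do [M v = expr] otherwise [M v = expr]] otherwise [M v = expr]]]

S
M
when e do M otherwise M
when e do when e do M otherwise M otherwise M
when e do when e do v = expr otherwise M otherwise M
when e do when e do v = expr otherwise v = expr otherwise M
when e do when e do v = expr otherwise v = expr otherwise v = expr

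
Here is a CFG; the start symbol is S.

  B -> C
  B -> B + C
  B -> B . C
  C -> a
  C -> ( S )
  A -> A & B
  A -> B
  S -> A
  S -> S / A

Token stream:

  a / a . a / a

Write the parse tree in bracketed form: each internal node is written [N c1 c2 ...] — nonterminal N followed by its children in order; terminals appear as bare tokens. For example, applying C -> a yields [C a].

S
S / A
S / A / A
A / A / A
B / A / A
C / A / A
a / A / A
a / B / A
a / B . C / A
a / C . C / A
a / a . C / A
a / a . a / A
a / a . a / B
a / a . a / C
a / a . a / a

[S [S [S [A [B [C a]]]] / [A [B [B [C a]] . [C a]]]] / [A [B [C a]]]]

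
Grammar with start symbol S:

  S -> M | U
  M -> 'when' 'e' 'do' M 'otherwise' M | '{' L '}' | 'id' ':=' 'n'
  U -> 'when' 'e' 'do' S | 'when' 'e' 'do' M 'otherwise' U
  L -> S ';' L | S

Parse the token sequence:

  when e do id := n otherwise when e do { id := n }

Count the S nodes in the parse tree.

[S [U when e do [M id := n] otherwise [U when e do [S [M { [L [S [M id := n]]] }]]]]]

3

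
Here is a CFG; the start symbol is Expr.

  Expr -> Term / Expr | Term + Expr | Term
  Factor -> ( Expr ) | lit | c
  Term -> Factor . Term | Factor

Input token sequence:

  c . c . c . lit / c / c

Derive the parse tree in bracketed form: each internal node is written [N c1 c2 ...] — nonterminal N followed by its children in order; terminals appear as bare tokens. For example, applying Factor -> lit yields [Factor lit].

Expr
Term / Expr
Factor . Term / Expr
c . Term / Expr
c . Factor . Term / Expr
c . c . Term / Expr
c . c . Factor . Term / Expr
c . c . c . Term / Expr
c . c . c . Factor / Expr
c . c . c . lit / Expr
c . c . c . lit / Term / Expr
c . c . c . lit / Factor / Expr
c . c . c . lit / c / Expr
c . c . c . lit / c / Term
c . c . c . lit / c / Factor
c . c . c . lit / c / c

[Expr [Term [Factor c] . [Term [Factor c] . [Term [Factor c] . [Term [Factor lit]]]]] / [Expr [Term [Factor c]] / [Expr [Term [Factor c]]]]]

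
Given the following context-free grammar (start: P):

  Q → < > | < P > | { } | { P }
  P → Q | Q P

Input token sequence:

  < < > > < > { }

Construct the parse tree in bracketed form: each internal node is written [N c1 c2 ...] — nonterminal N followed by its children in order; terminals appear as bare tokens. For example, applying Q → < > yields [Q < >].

P
Q P
< P > P
< Q > P
< < > > P
< < > > Q P
< < > > < > P
< < > > < > Q
< < > > < > { }

[P [Q < [P [Q < >]] >] [P [Q < >] [P [Q { }]]]]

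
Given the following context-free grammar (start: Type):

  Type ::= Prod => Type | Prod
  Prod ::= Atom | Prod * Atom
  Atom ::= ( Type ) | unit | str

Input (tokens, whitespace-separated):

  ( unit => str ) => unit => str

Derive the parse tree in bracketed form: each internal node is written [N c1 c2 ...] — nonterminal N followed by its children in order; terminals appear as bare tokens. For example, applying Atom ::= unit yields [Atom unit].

Type
Prod => Type
Atom => Type
( Type ) => Type
( Prod => Type ) => Type
( Atom => Type ) => Type
( unit => Type ) => Type
( unit => Prod ) => Type
( unit => Atom ) => Type
( unit => str ) => Type
( unit => str ) => Prod => Type
( unit => str ) => Atom => Type
( unit => str ) => unit => Type
( unit => str ) => unit => Prod
( unit => str ) => unit => Atom
( unit => str ) => unit => str

[Type [Prod [Atom ( [Type [Prod [Atom unit]] => [Type [Prod [Atom str]]]] )]] => [Type [Prod [Atom unit]] => [Type [Prod [Atom str]]]]]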